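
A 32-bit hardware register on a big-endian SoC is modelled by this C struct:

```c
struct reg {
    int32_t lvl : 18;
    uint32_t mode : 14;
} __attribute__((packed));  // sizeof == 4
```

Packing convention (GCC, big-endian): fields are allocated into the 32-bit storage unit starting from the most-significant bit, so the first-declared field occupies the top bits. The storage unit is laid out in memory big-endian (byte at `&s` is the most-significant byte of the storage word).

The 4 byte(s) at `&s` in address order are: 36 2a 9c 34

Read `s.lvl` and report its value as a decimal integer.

[0]=0x36 [1]=0x2a [2]=0x9c [3]=0x34 (big-endian) → word 0x362a9c34
lvl:18 @ bit 14 → (0x362a9c34>>14)&0x3ffff = 0xd8aa  ←
mode:14 @ bit 0 → (0x362a9c34>>0)&0x3fff = 0x1c34
lvl signed 18b, MSB=0: value = 55466

55466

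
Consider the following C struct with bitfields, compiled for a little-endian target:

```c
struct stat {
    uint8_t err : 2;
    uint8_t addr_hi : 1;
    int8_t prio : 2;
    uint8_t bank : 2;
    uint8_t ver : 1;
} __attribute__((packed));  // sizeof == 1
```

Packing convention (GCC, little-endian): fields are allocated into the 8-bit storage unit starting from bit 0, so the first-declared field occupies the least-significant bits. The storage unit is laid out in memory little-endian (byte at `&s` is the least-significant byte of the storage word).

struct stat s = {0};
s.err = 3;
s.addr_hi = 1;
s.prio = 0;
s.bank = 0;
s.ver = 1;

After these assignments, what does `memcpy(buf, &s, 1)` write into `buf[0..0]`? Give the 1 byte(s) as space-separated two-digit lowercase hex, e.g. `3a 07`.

[0+:2] err=3 & 0x3 = 0x3; word=0x03
[2+:1] addr_hi=1 & 0x1 = 0x1; word=0x07
[3+:2] prio=0 & 0x3 = 0x0; word=0x07
[5+:2] bank=0 & 0x3 = 0x0; word=0x07
[7+:1] ver=1 & 0x1 = 0x1; word=0x87
word = 0x87 → little-endian bytes:
  [0]=0x87

87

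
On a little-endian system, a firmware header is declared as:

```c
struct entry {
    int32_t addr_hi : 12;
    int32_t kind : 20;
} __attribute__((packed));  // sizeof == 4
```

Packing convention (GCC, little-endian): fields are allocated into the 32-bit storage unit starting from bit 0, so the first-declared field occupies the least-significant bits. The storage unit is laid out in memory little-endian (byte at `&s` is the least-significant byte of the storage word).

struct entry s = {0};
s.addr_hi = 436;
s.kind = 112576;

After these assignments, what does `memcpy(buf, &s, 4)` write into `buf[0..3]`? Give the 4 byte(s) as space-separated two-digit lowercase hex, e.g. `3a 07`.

b4 01 7c 1b

[0+:12] addr_hi=436 & 0xfff = 0x1b4; word=0x000001b4
[12+:20] kind=112576 & 0xfffff = 0x1b7c0; word=0x1b7c01b4
word = 0x1b7c01b4 → little-endian bytes:
  [0]=0xb4  [1]=0x01  [2]=0x7c  [3]=0x1b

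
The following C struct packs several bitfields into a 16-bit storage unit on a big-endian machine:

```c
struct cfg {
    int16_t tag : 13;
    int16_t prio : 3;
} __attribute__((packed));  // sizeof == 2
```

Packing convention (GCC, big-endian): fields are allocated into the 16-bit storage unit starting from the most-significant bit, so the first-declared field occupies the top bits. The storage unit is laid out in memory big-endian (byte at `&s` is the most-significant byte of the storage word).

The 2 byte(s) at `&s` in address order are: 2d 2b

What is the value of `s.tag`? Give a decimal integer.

1445

[0]=0x2d [1]=0x2b (big-endian) → word 0x2d2b
tag:13 @ bit 3 → (0x2d2b>>3)&0x1fff = 0x5a5  ←
prio:3 @ bit 0 → (0x2d2b>>0)&0x7 = 0x3
tag signed 13b, MSB=0: value = 1445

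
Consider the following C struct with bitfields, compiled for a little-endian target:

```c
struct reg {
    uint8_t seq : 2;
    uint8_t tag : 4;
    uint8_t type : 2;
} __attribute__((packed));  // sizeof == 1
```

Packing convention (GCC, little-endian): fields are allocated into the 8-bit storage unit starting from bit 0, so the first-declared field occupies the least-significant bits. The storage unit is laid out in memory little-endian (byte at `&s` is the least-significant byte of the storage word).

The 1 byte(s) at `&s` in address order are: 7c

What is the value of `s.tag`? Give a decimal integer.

[0]=0x7c (little-endian) → word 0x7c
seq:2 @ bit 0 → (0x7c>>0)&0x3 = 0x0
tag:4 @ bit 2 → (0x7c>>2)&0xf = 0xf  ←
type:2 @ bit 6 → (0x7c>>6)&0x3 = 0x1

15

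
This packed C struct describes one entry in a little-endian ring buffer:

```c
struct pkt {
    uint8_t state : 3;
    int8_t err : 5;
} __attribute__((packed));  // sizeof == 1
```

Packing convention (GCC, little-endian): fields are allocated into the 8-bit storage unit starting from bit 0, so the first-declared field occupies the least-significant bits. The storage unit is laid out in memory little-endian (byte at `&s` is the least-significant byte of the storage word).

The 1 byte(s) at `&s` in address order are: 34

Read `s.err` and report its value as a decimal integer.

6

[0]=0x34 (little-endian) → word 0x34
state:3 @ bit 0 → (0x34>>0)&0x7 = 0x4
err:5 @ bit 3 → (0x34>>3)&0x1f = 0x6  ←
err signed 5b, MSB=0: value = 6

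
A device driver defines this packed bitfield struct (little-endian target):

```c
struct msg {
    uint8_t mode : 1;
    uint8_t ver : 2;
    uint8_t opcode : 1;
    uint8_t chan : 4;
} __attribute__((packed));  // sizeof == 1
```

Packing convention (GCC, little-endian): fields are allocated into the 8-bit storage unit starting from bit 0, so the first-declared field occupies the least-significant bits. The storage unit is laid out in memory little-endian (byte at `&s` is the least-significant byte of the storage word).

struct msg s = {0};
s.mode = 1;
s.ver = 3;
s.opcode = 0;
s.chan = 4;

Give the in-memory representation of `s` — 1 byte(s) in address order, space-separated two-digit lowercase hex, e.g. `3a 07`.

47

mode:1 = 1 → 0x1 << 0 → word 0x01
ver:2 = 3 → 0x3 << 1 → word 0x07
opcode:1 = 0 → 0x0 << 3 → word 0x07
chan:4 = 4 → 0x4 << 4 → word 0x47
word = 0x47 → little-endian bytes:
  [0]=0x47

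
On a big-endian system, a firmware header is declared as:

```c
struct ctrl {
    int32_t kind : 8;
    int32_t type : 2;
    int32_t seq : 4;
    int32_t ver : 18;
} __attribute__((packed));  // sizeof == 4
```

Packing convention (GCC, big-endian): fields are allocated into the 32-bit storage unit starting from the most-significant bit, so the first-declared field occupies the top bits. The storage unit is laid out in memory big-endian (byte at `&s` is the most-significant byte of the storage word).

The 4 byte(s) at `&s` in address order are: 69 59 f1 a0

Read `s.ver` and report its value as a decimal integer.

127392

[0]=0x69 [1]=0x59 [2]=0xf1 [3]=0xa0 (big-endian) → word 0x6959f1a0
kind [24+:8] = (word>>24) & 0xff = 105
type [22+:2] = (word>>22) & 0x3 = 1
seq [18+:4] = (word>>18) & 0xf = 6
ver [0+:18] = (word>>0) & 0x3ffff = 127392  ←
ver signed 18b, MSB=0: value = 127392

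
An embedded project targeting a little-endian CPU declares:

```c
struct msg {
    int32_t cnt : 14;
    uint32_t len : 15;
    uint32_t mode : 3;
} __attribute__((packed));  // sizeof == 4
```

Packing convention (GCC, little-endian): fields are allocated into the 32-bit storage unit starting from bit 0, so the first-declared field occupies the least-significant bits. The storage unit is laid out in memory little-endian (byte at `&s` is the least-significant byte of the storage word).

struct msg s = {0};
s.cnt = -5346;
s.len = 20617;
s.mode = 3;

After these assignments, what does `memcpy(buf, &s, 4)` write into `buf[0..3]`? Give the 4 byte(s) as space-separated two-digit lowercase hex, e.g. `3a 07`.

1e 6b 22 74

[0+:14] cnt=-5346 & 0x3fff = 0x2b1e; word=0x00002b1e
[14+:15] len=20617 & 0x7fff = 0x5089; word=0x14226b1e
[29+:3] mode=3 & 0x7 = 0x3; word=0x74226b1e
word = 0x74226b1e → little-endian bytes:
  [0]=0x1e  [1]=0x6b  [2]=0x22  [3]=0x74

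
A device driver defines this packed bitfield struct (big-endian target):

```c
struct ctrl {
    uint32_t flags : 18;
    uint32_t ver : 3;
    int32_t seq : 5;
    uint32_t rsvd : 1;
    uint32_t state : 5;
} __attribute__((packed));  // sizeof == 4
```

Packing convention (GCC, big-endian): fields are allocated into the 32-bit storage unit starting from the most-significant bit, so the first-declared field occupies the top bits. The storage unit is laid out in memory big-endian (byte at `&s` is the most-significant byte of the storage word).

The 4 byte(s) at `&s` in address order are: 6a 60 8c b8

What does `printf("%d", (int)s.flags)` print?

108930

[0]=0x6a [1]=0x60 [2]=0x8c [3]=0xb8 (big-endian) → word 0x6a608cb8
flags:18 @ bit 14 → (0x6a608cb8>>14)&0x3ffff = 0x1a982  ←
ver:3 @ bit 11 → (0x6a608cb8>>11)&0x7 = 0x1
seq:5 @ bit 6 → (0x6a608cb8>>6)&0x1f = 0x12
rsvd:1 @ bit 5 → (0x6a608cb8>>5)&0x1 = 0x1
state:5 @ bit 0 → (0x6a608cb8>>0)&0x1f = 0x18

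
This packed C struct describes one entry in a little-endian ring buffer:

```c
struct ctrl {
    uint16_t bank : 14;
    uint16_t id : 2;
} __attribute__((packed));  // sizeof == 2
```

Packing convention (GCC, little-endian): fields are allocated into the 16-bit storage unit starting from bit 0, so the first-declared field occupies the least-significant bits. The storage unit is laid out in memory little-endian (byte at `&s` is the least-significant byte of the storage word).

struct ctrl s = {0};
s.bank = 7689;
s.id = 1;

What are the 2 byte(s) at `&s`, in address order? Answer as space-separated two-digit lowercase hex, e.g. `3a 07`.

bank:14 = 7689 → 0x1e09 << 0 → word 0x1e09
id:2 = 1 → 0x1 << 14 → word 0x5e09
word = 0x5e09 → little-endian bytes:
  [0]=0x09  [1]=0x5e

09 5e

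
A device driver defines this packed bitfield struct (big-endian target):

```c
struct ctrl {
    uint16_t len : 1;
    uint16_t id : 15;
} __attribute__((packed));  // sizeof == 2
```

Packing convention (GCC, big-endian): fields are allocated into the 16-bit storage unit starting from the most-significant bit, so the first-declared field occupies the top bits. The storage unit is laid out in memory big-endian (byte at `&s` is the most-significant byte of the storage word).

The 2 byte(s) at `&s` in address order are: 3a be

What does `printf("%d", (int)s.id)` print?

[0]=0x3a [1]=0xbe (big-endian) → word 0x3abe
len:1 @ bit 15 → (0x3abe>>15)&0x1 = 0x0
id:15 @ bit 0 → (0x3abe>>0)&0x7fff = 0x3abe  ←

15038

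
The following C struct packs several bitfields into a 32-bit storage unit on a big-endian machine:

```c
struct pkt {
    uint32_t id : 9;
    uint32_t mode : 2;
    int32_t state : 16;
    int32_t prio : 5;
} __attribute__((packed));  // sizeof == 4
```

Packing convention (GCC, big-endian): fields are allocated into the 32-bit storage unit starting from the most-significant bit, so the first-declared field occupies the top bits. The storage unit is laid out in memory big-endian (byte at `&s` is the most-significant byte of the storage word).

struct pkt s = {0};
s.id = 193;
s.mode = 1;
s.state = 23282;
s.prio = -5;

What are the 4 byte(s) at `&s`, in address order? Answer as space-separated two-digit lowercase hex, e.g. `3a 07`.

60 ab 5e 5b

id (9b) val=193 bits=0xc1 at bit 23: 0x60800000
mode (2b) val=1 bits=0x1 at bit 21: 0x60a00000
state (16b) val=23282 bits=0x5af2 at bit 5: 0x60ab5e40
prio (5b) val=-5 bits=0x1b at bit 0: 0x60ab5e5b
word = 0x60ab5e5b → big-endian bytes:
  [0]=0x60  [1]=0xab  [2]=0x5e  [3]=0x5b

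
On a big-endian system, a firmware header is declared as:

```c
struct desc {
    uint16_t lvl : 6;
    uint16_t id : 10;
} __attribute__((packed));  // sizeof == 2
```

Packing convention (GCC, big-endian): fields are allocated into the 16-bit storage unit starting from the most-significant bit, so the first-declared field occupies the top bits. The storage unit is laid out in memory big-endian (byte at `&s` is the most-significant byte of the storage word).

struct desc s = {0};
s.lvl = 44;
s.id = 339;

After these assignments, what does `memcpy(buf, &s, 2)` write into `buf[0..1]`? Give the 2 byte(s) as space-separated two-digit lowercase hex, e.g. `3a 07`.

b1 53

lvl:6 = 44 → 0x2c << 10 → word 0xb000
id:10 = 339 → 0x153 << 0 → word 0xb153
word = 0xb153 → big-endian bytes:
  [0]=0xb1  [1]=0x53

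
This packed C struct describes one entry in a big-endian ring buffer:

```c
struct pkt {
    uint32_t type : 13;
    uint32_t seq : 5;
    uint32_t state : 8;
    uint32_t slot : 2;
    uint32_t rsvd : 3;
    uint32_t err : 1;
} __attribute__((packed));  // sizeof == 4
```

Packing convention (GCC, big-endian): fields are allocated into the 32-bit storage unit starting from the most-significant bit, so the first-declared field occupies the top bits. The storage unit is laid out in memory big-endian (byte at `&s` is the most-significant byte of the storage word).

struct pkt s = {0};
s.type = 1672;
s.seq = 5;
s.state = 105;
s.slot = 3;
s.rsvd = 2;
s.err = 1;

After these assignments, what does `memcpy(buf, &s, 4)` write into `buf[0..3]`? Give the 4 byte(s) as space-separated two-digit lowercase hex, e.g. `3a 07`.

[19+:13] type=1672 & 0x1fff = 0x688; word=0x34400000
[14+:5] seq=5 & 0x1f = 0x5; word=0x34414000
[6+:8] state=105 & 0xff = 0x69; word=0x34415a40
[4+:2] slot=3 & 0x3 = 0x3; word=0x34415a70
[1+:3] rsvd=2 & 0x7 = 0x2; word=0x34415a74
[0+:1] err=1 & 0x1 = 0x1; word=0x34415a75
word = 0x34415a75 → big-endian bytes:
  [0]=0x34  [1]=0x41  [2]=0x5a  [3]=0x75

34 41 5a 75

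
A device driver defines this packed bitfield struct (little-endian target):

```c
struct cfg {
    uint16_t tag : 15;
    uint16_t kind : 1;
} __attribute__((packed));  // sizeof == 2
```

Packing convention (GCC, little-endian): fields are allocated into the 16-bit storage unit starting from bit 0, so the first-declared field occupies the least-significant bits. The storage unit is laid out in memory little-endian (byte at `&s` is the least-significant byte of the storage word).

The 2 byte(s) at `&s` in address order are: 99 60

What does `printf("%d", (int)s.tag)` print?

[0]=0x99 [1]=0x60 (little-endian) → word 0x6099
tag:15 @ bit 0 → (0x6099>>0)&0x7fff = 0x6099  ←
kind:1 @ bit 15 → (0x6099>>15)&0x1 = 0x0

24729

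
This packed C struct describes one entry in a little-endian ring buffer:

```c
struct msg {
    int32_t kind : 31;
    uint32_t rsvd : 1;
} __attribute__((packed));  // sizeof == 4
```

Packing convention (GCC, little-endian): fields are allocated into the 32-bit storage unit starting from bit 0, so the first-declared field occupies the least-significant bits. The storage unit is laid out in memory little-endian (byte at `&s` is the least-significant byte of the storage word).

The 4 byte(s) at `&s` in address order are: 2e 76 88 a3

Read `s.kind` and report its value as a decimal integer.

[0]=0x2e [1]=0x76 [2]=0x88 [3]=0xa3 (little-endian) → word 0xa388762e
kind:31 @ bit 0 → (0xa388762e>>0)&0x7fffffff = 0x2388762e  ←
rsvd:1 @ bit 31 → (0xa388762e>>31)&0x1 = 0x1
kind signed 31b, MSB=0: value = 596145710

596145710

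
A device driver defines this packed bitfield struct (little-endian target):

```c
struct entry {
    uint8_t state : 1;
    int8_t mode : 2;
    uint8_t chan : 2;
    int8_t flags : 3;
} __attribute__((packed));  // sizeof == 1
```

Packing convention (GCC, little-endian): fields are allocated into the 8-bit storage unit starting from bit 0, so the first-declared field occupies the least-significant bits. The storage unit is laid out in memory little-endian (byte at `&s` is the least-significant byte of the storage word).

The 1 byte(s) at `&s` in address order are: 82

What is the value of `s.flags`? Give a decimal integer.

-4

[0]=0x82 (little-endian) → word 0x82
state [0+:1] = (word>>0) & 0x1 = 0
mode [1+:2] = (word>>1) & 0x3 = 1
chan [3+:2] = (word>>3) & 0x3 = 0
flags [5+:3] = (word>>5) & 0x7 = 4  ←
flags signed 3b, MSB=1: 4 - 8 = -4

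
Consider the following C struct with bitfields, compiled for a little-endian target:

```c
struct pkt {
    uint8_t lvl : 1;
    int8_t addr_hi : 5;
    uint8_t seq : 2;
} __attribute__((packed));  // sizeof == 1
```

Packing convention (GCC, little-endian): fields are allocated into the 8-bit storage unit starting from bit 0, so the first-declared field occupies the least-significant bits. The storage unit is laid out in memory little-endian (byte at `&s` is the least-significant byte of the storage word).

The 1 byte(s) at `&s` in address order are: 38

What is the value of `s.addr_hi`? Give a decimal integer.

-4

[0]=0x38 (little-endian) → word 0x38
lvl [0+:1] = (word>>0) & 0x1 = 0
addr_hi [1+:5] = (word>>1) & 0x1f = 28  ←
seq [6+:2] = (word>>6) & 0x3 = 0
addr_hi signed 5b, MSB=1: 28 - 32 = -4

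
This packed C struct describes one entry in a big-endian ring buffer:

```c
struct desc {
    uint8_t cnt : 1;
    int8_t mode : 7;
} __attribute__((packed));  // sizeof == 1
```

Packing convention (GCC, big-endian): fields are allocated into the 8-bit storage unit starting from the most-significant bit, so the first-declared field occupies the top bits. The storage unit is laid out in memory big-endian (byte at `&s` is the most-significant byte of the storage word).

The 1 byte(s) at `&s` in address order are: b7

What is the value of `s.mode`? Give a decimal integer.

55

[0]=0xb7 (big-endian) → word 0xb7
cnt:1 @ bit 7 → (0xb7>>7)&0x1 = 0x1
mode:7 @ bit 0 → (0xb7>>0)&0x7f = 0x37  ←
mode signed 7b, MSB=0: value = 55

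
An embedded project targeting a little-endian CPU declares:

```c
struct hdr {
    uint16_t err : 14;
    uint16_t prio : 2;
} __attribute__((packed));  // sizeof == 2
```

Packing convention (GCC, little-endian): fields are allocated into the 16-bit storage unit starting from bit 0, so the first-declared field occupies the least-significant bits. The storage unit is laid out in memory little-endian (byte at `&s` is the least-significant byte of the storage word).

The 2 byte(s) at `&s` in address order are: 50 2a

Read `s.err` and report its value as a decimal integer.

10832

[0]=0x50 [1]=0x2a (little-endian) → word 0x2a50
err:14 @ bit 0 → (0x2a50>>0)&0x3fff = 0x2a50  ←
prio:2 @ bit 14 → (0x2a50>>14)&0x3 = 0x0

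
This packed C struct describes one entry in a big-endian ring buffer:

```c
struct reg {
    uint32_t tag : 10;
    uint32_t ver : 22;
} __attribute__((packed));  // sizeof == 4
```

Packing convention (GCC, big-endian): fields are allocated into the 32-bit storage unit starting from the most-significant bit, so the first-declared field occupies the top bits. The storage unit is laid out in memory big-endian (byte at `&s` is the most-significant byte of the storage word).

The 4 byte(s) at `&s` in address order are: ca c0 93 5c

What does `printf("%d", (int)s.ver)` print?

37724

[0]=0xca [1]=0xc0 [2]=0x93 [3]=0x5c (big-endian) → word 0xcac0935c
tag [22+:10] = (word>>22) & 0x3ff = 811
ver [0+:22] = (word>>0) & 0x3fffff = 37724  ←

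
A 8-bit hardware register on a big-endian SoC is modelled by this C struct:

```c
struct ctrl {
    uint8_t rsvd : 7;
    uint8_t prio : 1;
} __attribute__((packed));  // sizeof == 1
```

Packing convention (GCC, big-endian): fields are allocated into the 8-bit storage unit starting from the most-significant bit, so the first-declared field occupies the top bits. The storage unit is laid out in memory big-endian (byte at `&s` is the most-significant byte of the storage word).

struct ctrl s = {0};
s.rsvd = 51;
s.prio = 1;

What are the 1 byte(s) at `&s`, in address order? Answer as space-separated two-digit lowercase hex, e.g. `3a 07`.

67

rsvd (7b) val=51 bits=0x33 at bit 1: 0x66
prio (1b) val=1 bits=0x1 at bit 0: 0x67
word = 0x67 → big-endian bytes:
  [0]=0x67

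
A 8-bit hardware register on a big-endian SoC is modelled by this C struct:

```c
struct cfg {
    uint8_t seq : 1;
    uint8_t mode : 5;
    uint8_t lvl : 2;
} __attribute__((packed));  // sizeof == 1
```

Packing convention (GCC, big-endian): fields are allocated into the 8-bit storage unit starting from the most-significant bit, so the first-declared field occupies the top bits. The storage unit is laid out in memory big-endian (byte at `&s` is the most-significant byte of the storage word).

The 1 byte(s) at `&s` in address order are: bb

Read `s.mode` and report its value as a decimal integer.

[0]=0xbb (big-endian) → word 0xbb
seq:1 @ bit 7 → (0xbb>>7)&0x1 = 0x1
mode:5 @ bit 2 → (0xbb>>2)&0x1f = 0xe  ←
lvl:2 @ bit 0 → (0xbb>>0)&0x3 = 0x3

14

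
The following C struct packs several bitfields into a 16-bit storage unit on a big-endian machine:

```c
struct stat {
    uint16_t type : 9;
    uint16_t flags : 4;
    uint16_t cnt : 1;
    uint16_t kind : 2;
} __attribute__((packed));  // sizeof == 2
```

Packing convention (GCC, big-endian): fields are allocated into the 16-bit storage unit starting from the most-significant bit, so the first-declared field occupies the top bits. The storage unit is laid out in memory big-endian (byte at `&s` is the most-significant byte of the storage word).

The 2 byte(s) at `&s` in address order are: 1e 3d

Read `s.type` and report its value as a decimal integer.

[0]=0x1e [1]=0x3d (big-endian) → word 0x1e3d
type:9 @ bit 7 → (0x1e3d>>7)&0x1ff = 0x3c  ←
flags:4 @ bit 3 → (0x1e3d>>3)&0xf = 0x7
cnt:1 @ bit 2 → (0x1e3d>>2)&0x1 = 0x1
kind:2 @ bit 0 → (0x1e3d>>0)&0x3 = 0x1

60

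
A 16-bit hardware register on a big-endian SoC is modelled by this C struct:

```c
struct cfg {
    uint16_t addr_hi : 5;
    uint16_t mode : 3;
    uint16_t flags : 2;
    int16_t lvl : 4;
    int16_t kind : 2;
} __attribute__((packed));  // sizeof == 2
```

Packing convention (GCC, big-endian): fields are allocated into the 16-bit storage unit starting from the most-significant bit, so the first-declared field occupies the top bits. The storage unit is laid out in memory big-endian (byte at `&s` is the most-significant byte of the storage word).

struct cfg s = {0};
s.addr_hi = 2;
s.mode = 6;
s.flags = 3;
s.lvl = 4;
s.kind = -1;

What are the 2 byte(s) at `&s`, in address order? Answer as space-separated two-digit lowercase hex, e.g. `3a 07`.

[11+:5] addr_hi=2 & 0x1f = 0x2; word=0x1000
[8+:3] mode=6 & 0x7 = 0x6; word=0x1600
[6+:2] flags=3 & 0x3 = 0x3; word=0x16c0
[2+:4] lvl=4 & 0xf = 0x4; word=0x16d0
[0+:2] kind=-1 & 0x3 = 0x3; word=0x16d3
word = 0x16d3 → big-endian bytes:
  [0]=0x16  [1]=0xd3

16 d3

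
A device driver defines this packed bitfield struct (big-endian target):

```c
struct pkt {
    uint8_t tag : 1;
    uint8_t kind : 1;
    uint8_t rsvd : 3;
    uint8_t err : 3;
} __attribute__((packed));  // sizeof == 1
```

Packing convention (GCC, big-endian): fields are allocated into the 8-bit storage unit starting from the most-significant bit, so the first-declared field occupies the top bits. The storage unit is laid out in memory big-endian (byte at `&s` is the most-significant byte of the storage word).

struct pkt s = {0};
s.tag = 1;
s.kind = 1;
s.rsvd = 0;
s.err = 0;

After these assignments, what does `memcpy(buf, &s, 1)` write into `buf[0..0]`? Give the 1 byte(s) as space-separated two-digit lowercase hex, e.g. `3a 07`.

c0

tag (1b) val=1 bits=0x1 at bit 7: 0x80
kind (1b) val=1 bits=0x1 at bit 6: 0xc0
rsvd (3b) val=0 bits=0x0 at bit 3: 0xc0
err (3b) val=0 bits=0x0 at bit 0: 0xc0
word = 0xc0 → big-endian bytes:
  [0]=0xc0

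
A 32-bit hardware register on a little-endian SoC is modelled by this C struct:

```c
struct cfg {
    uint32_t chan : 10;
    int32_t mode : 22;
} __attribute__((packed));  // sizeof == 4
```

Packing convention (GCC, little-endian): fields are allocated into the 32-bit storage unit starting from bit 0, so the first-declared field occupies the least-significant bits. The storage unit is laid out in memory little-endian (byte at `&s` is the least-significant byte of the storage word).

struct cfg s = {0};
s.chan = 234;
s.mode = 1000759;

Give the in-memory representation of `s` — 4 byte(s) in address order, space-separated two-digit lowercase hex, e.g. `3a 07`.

[0+:10] chan=234 & 0x3ff = 0xea; word=0x000000ea
[10+:22] mode=1000759 & 0x3fffff = 0xf4537; word=0x3d14dcea
word = 0x3d14dcea → little-endian bytes:
  [0]=0xea  [1]=0xdc  [2]=0x14  [3]=0x3d

ea dc 14 3d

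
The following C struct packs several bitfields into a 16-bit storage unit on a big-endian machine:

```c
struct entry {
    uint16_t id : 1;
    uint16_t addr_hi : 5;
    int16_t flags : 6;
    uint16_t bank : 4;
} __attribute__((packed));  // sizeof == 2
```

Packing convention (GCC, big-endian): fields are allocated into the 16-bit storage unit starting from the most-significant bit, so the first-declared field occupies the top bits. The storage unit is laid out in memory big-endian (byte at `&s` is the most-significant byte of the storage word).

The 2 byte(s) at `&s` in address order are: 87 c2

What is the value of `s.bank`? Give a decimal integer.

2

[0]=0x87 [1]=0xc2 (big-endian) → word 0x87c2
id:1 @ bit 15 → (0x87c2>>15)&0x1 = 0x1
addr_hi:5 @ bit 10 → (0x87c2>>10)&0x1f = 0x1
flags:6 @ bit 4 → (0x87c2>>4)&0x3f = 0x3c
bank:4 @ bit 0 → (0x87c2>>0)&0xf = 0x2  ←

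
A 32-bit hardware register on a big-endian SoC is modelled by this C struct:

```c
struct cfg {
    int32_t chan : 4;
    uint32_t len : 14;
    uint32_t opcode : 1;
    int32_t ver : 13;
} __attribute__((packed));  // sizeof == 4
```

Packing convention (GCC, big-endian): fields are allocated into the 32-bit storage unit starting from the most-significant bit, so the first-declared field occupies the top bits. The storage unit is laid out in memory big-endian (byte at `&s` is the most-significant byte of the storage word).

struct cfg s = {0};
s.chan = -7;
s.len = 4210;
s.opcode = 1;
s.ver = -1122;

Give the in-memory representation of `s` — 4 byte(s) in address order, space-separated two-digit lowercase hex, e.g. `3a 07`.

94 1c bb 9e

chan:4 = -7 → 0x9 << 28 → word 0x90000000
len:14 = 4210 → 0x1072 << 14 → word 0x941c8000
opcode:1 = 1 → 0x1 << 13 → word 0x941ca000
ver:13 = -1122 → 0x1b9e << 0 → word 0x941cbb9e
word = 0x941cbb9e → big-endian bytes:
  [0]=0x94  [1]=0x1c  [2]=0xbb  [3]=0x9e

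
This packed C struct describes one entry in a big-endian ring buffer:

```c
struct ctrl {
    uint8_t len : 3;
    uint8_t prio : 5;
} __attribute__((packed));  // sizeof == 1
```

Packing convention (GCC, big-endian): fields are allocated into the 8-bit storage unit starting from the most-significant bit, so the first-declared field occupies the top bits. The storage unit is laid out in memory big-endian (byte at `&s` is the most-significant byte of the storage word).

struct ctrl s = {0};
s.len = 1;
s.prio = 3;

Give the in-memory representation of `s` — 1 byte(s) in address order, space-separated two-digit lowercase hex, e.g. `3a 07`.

len (3b) val=1 bits=0x1 at bit 5: 0x20
prio (5b) val=3 bits=0x3 at bit 0: 0x23
word = 0x23 → big-endian bytes:
  [0]=0x23

23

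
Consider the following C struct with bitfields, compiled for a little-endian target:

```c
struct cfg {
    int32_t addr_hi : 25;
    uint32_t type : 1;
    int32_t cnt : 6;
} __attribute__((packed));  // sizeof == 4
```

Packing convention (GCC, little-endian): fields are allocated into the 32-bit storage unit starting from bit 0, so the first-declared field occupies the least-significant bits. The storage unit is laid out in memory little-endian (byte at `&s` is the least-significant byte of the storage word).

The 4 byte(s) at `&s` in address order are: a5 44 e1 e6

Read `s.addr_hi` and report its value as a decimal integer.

14763173

[0]=0xa5 [1]=0x44 [2]=0xe1 [3]=0xe6 (little-endian) → word 0xe6e144a5
addr_hi [0+:25] = (word>>0) & 0x1ffffff = 14763173  ←
type [25+:1] = (word>>25) & 0x1 = 1
cnt [26+:6] = (word>>26) & 0x3f = 57
addr_hi signed 25b, MSB=0: value = 14763173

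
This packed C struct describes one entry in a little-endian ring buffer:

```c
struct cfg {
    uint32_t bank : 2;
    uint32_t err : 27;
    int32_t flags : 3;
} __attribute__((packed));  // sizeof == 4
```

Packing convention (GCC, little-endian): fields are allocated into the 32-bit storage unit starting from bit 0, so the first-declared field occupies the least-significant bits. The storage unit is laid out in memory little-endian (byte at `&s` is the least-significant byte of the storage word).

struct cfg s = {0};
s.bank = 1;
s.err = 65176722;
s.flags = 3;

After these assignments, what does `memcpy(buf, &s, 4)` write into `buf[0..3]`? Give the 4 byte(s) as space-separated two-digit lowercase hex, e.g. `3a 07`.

[0+:2] bank=1 & 0x3 = 0x1; word=0x00000001
[2+:27] err=65176722 & 0x7ffffff = 0x3e28492; word=0x0f8a1249
[29+:3] flags=3 & 0x7 = 0x3; word=0x6f8a1249
word = 0x6f8a1249 → little-endian bytes:
  [0]=0x49  [1]=0x12  [2]=0x8a  [3]=0x6f

49 12 8a 6f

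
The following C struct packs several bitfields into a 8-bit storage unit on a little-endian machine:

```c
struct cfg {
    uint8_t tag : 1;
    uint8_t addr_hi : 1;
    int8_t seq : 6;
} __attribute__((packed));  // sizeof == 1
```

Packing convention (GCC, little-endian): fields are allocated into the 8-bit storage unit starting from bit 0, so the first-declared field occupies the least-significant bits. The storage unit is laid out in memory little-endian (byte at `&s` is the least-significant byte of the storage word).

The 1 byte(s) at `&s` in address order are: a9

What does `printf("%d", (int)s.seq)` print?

-22

[0]=0xa9 (little-endian) → word 0xa9
tag [0+:1] = (word>>0) & 0x1 = 1
addr_hi [1+:1] = (word>>1) & 0x1 = 0
seq [2+:6] = (word>>2) & 0x3f = 42  ←
seq signed 6b, MSB=1: 42 - 64 = -22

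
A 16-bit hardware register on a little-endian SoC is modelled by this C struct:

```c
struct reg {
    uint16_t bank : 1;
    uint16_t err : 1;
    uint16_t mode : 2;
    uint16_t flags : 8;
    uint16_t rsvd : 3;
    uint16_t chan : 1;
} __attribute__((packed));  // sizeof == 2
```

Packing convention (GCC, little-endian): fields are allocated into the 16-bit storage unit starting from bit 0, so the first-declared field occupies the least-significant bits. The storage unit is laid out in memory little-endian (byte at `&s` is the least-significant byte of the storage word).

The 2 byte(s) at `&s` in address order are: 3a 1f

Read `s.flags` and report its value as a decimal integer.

243

[0]=0x3a [1]=0x1f (little-endian) → word 0x1f3a
bank [0+:1] = (word>>0) & 0x1 = 0
err [1+:1] = (word>>1) & 0x1 = 1
mode [2+:2] = (word>>2) & 0x3 = 2
flags [4+:8] = (word>>4) & 0xff = 243  ←
rsvd [12+:3] = (word>>12) & 0x7 = 1
chan [15+:1] = (word>>15) & 0x1 = 0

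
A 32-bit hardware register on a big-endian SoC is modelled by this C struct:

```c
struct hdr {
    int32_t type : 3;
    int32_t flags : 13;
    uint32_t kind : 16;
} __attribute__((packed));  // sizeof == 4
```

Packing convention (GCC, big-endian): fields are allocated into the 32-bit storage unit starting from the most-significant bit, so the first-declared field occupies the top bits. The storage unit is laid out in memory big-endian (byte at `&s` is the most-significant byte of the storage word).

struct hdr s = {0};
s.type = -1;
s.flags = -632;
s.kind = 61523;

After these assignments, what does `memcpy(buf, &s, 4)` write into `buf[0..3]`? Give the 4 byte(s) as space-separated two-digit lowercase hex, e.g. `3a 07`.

[29+:3] type=-1 & 0x7 = 0x7; word=0xe0000000
[16+:13] flags=-632 & 0x1fff = 0x1d88; word=0xfd880000
[0+:16] kind=61523 & 0xffff = 0xf053; word=0xfd88f053
word = 0xfd88f053 → big-endian bytes:
  [0]=0xfd  [1]=0x88  [2]=0xf0  [3]=0x53

fd 88 f0 53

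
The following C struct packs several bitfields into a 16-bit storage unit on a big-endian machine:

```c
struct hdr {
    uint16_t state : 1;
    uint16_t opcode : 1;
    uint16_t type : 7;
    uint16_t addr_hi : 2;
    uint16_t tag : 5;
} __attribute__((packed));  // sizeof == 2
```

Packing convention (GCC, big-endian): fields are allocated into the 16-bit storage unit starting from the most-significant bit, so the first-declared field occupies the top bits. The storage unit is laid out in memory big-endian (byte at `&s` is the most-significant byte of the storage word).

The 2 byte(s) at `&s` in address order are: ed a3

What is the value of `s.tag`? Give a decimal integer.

[0]=0xed [1]=0xa3 (big-endian) → word 0xeda3
state:1 @ bit 15 → (0xeda3>>15)&0x1 = 0x1
opcode:1 @ bit 14 → (0xeda3>>14)&0x1 = 0x1
type:7 @ bit 7 → (0xeda3>>7)&0x7f = 0x5b
addr_hi:2 @ bit 5 → (0xeda3>>5)&0x3 = 0x1
tag:5 @ bit 0 → (0xeda3>>0)&0x1f = 0x3  ←

3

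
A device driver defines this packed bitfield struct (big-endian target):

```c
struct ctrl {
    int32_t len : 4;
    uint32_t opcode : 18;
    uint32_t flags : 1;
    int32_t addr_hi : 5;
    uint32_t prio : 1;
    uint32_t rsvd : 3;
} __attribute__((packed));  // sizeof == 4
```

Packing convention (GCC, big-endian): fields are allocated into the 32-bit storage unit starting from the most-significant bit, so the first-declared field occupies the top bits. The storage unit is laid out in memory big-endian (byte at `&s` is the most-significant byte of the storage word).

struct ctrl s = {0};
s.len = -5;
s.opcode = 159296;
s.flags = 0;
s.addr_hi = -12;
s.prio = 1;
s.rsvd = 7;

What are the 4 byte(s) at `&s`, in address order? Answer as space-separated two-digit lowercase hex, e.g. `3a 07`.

b9 b9 01 4f

[28+:4] len=-5 & 0xf = 0xb; word=0xb0000000
[10+:18] opcode=159296 & 0x3ffff = 0x26e40; word=0xb9b90000
[9+:1] flags=0 & 0x1 = 0x0; word=0xb9b90000
[4+:5] addr_hi=-12 & 0x1f = 0x14; word=0xb9b90140
[3+:1] prio=1 & 0x1 = 0x1; word=0xb9b90148
[0+:3] rsvd=7 & 0x7 = 0x7; word=0xb9b9014f
word = 0xb9b9014f → big-endian bytes:
  [0]=0xb9  [1]=0xb9  [2]=0x01  [3]=0x4f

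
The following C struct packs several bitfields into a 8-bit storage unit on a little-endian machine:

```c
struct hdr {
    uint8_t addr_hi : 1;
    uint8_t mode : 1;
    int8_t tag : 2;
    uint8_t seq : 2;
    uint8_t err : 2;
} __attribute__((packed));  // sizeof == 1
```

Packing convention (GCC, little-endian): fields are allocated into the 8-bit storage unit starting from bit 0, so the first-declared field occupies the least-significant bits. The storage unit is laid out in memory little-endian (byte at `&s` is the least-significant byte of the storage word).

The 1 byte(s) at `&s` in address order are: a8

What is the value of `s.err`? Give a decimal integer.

2

[0]=0xa8 (little-endian) → word 0xa8
addr_hi:1 @ bit 0 → (0xa8>>0)&0x1 = 0x0
mode:1 @ bit 1 → (0xa8>>1)&0x1 = 0x0
tag:2 @ bit 2 → (0xa8>>2)&0x3 = 0x2
seq:2 @ bit 4 → (0xa8>>4)&0x3 = 0x2
err:2 @ bit 6 → (0xa8>>6)&0x3 = 0x2  ←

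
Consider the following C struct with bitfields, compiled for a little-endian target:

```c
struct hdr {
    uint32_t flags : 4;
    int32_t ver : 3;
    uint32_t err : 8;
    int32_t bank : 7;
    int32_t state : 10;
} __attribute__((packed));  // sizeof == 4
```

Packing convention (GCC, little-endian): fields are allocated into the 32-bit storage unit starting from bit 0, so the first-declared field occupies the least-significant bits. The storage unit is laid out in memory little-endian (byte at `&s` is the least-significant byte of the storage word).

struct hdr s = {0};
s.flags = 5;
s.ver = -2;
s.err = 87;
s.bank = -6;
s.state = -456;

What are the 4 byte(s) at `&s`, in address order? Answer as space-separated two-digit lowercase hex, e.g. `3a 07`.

e5 2b 3d 8e

flags:4 = 5 → 0x5 << 0 → word 0x00000005
ver:3 = -2 → 0x6 << 4 → word 0x00000065
err:8 = 87 → 0x57 << 7 → word 0x00002be5
bank:7 = -6 → 0x7a << 15 → word 0x003d2be5
state:10 = -456 → 0x238 << 22 → word 0x8e3d2be5
word = 0x8e3d2be5 → little-endian bytes:
  [0]=0xe5  [1]=0x2b  [2]=0x3d  [3]=0x8e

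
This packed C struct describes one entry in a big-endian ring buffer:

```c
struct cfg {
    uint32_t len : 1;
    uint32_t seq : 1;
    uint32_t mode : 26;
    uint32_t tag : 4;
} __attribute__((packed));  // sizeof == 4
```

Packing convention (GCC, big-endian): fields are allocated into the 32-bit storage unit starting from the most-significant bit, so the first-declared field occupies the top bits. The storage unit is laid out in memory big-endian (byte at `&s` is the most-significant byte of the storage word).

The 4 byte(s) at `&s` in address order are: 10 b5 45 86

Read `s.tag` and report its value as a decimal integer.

6

[0]=0x10 [1]=0xb5 [2]=0x45 [3]=0x86 (big-endian) → word 0x10b54586
len [31+:1] = (word>>31) & 0x1 = 0
seq [30+:1] = (word>>30) & 0x1 = 0
mode [4+:26] = (word>>4) & 0x3ffffff = 17519704
tag [0+:4] = (word>>0) & 0xf = 6  ←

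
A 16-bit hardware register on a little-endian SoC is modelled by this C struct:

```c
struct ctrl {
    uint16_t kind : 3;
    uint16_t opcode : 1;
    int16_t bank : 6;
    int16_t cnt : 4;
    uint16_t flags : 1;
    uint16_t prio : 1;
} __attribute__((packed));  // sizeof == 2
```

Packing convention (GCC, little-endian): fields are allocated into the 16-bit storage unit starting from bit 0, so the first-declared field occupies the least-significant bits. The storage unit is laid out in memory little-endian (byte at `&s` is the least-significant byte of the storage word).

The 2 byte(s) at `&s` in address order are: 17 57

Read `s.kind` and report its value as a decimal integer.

7

[0]=0x17 [1]=0x57 (little-endian) → word 0x5717
kind [0+:3] = (word>>0) & 0x7 = 7  ←
opcode [3+:1] = (word>>3) & 0x1 = 0
bank [4+:6] = (word>>4) & 0x3f = 49
cnt [10+:4] = (word>>10) & 0xf = 5
flags [14+:1] = (word>>14) & 0x1 = 1
prio [15+:1] = (word>>15) & 0x1 = 0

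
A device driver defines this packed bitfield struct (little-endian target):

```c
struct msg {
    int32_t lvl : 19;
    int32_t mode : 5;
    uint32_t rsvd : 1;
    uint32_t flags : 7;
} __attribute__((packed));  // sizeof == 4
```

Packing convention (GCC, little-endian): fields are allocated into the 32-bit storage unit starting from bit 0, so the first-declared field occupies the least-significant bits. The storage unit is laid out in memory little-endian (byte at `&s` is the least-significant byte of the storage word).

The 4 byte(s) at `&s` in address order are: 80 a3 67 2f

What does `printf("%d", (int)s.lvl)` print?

[0]=0x80 [1]=0xa3 [2]=0x67 [3]=0x2f (little-endian) → word 0x2f67a380
lvl [0+:19] = (word>>0) & 0x7ffff = 500608  ←
mode [19+:5] = (word>>19) & 0x1f = 12
rsvd [24+:1] = (word>>24) & 0x1 = 1
flags [25+:7] = (word>>25) & 0x7f = 23
lvl signed 19b, MSB=1: 500608 - 524288 = -23680

-23680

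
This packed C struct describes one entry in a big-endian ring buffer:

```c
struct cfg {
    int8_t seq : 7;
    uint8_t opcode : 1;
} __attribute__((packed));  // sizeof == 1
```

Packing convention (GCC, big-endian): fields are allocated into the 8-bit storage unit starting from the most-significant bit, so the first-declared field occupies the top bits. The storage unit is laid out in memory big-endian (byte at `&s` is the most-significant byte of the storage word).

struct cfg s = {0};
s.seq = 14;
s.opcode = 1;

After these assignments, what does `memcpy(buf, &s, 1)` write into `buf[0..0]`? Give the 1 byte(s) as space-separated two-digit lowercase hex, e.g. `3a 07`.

1d

[1+:7] seq=14 & 0x7f = 0xe; word=0x1c
[0+:1] opcode=1 & 0x1 = 0x1; word=0x1d
word = 0x1d → big-endian bytes:
  [0]=0x1d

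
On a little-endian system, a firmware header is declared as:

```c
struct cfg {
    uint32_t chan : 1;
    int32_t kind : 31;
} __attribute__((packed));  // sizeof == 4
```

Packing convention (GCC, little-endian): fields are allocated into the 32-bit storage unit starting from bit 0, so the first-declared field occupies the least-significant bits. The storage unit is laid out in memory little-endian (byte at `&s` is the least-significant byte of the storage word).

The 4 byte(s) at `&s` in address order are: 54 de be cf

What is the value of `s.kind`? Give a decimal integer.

[0]=0x54 [1]=0xde [2]=0xbe [3]=0xcf (little-endian) → word 0xcfbede54
chan:1 @ bit 0 → (0xcfbede54>>0)&0x1 = 0x0
kind:31 @ bit 1 → (0xcfbede54>>1)&0x7fffffff = 0x67df6f2a  ←
kind signed 31b, MSB=1: 1742696234 - 2147483648 = -404787414

-404787414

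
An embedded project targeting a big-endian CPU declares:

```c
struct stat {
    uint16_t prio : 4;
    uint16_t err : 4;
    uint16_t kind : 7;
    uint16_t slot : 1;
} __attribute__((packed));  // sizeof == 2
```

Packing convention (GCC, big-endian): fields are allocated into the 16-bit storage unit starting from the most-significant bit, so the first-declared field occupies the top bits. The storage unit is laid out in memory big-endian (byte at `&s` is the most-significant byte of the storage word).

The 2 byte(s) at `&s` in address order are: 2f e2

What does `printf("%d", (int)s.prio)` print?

[0]=0x2f [1]=0xe2 (big-endian) → word 0x2fe2
prio [12+:4] = (word>>12) & 0xf = 2  ←
err [8+:4] = (word>>8) & 0xf = 15
kind [1+:7] = (word>>1) & 0x7f = 113
slot [0+:1] = (word>>0) & 0x1 = 0

2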